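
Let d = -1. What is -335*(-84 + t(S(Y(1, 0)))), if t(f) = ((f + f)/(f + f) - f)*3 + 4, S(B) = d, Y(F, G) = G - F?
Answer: 24790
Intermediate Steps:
S(B) = -1
t(f) = 7 - 3*f (t(f) = ((2*f)/((2*f)) - f)*3 + 4 = ((2*f)*(1/(2*f)) - f)*3 + 4 = (1 - f)*3 + 4 = (3 - 3*f) + 4 = 7 - 3*f)
-335*(-84 + t(S(Y(1, 0)))) = -335*(-84 + (7 - 3*(-1))) = -335*(-84 + (7 + 3)) = -335*(-84 + 10) = -335*(-74) = 24790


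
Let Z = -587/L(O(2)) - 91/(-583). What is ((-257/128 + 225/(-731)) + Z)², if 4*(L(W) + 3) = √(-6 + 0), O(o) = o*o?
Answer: (-14922014451994254228*√6 + 8022617009550505466861*I)/(8927154631262208*(4*√6 + 23*I)) ≈ 33007.0 + 14239.0*I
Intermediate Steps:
O(o) = o²
L(W) = -3 + I*√6/4 (L(W) = -3 + √(-6 + 0)/4 = -3 + √(-6)/4 = -3 + (I*√6)/4 = -3 + I*√6/4)
Z = 91/583 - 587/(-3 + I*√6/4) (Z = -587/(-3 + I*√6/4) - 91/(-583) = -587/(-3 + I*√6/4) - 91*(-1/583) = -587/(-3 + I*√6/4) + 91/583 = 91/583 - 587/(-3 + I*√6/4) ≈ 188.0 + 38.343*I)
((-257/128 + 225/(-731)) + Z)² = ((-257/128 + 225/(-731)) + (2740043/14575 + 1174*I*√6/75))² = ((-257*1/128 + 225*(-1/731)) + (2740043/14575 + 1174*I*√6/75))² = ((-257/128 - 225/731) + (2740043/14575 + 1174*I*√6/75))² = (-216667/93568 + (2740043/14575 + 1174*I*√6/75))² = (253222421899/1363753600 + 1174*I*√6/75)²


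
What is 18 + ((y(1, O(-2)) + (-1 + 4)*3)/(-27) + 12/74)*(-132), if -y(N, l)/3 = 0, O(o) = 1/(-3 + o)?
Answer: 1502/37 ≈ 40.595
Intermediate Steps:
y(N, l) = 0 (y(N, l) = -3*0 = 0)
18 + ((y(1, O(-2)) + (-1 + 4)*3)/(-27) + 12/74)*(-132) = 18 + ((0 + (-1 + 4)*3)/(-27) + 12/74)*(-132) = 18 + ((0 + 3*3)*(-1/27) + 12*(1/74))*(-132) = 18 + ((0 + 9)*(-1/27) + 6/37)*(-132) = 18 + (9*(-1/27) + 6/37)*(-132) = 18 + (-⅓ + 6/37)*(-132) = 18 - 19/111*(-132) = 18 + 836/37 = 1502/37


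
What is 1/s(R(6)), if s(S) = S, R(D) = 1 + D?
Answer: ⅐ ≈ 0.14286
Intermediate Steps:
1/s(R(6)) = 1/(1 + 6) = 1/7 = ⅐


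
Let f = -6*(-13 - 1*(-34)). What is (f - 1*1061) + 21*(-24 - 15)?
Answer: -2006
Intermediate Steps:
f = -126 (f = -6*(-13 + 34) = -6*21 = -126)
(f - 1*1061) + 21*(-24 - 15) = (-126 - 1*1061) + 21*(-24 - 15) = (-126 - 1061) + 21*(-39) = -1187 - 819 = -2006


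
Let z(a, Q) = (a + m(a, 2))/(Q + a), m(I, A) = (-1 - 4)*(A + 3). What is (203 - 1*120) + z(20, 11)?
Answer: 2568/31 ≈ 82.839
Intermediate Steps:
m(I, A) = -15 - 5*A (m(I, A) = -5*(3 + A) = -15 - 5*A)
z(a, Q) = (-25 + a)/(Q + a) (z(a, Q) = (a + (-15 - 5*2))/(Q + a) = (a + (-15 - 10))/(Q + a) = (a - 25)/(Q + a) = (-25 + a)/(Q + a))
(203 - 1*120) + z(20, 11) = (203 - 1*120) + (-25 + 20)/(11 + 20) = (203 - 120) - 5/31 = 83 + (1/31)*(-5) = 83 - 5/31 = 2568/31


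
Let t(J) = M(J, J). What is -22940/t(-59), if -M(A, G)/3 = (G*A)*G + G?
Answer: -11470/308157 ≈ -0.037221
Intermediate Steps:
M(A, G) = -3*G - 3*A*G² (M(A, G) = -3*((G*A)*G + G) = -3*((A*G)*G + G) = -3*(A*G² + G) = -3*(G + A*G²) = -3*G - 3*A*G²)
t(J) = -3*J*(1 + J²) (t(J) = -3*J*(1 + J*J) = -3*J*(1 + J²))
-22940/t(-59) = -22940*1/(177*(1 + (-59)²)) = -22940*1/(177*(1 + 3481)) = -22940/((-3*(-59)*3482)) = -22940/616314 = -22940*1/616314 = -11470/308157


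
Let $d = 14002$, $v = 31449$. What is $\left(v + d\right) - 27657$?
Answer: $17794$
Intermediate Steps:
$\left(v + d\right) - 27657 = \left(31449 + 14002\right) - 27657 = 45451 - 27657 = 17794$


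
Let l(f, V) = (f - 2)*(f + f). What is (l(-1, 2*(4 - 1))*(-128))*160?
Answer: -122880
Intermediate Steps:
l(f, V) = 2*f*(-2 + f) (l(f, V) = (-2 + f)*(2*f) = 2*f*(-2 + f))
(l(-1, 2*(4 - 1))*(-128))*160 = ((2*(-1)*(-2 - 1))*(-128))*160 = ((2*(-1)*(-3))*(-128))*160 = (6*(-128))*160 = -768*160 = -122880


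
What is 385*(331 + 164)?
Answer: 190575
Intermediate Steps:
385*(331 + 164) = 385*495 = 190575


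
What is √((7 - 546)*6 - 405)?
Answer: I*√3639 ≈ 60.324*I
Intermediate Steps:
√((7 - 546)*6 - 405) = √(-539*6 - 405) = √(-3234 - 405) = √(-3639) = I*√3639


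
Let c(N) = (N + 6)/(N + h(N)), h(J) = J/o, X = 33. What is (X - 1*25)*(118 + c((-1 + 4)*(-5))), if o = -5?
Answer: 950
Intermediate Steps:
h(J) = -J/5 (h(J) = J/(-5) = J*(-1/5) = -J/5)
c(N) = 5*(6 + N)/(4*N) (c(N) = (N + 6)/(N - N/5) = (6 + N)/((4*N/5)) = (6 + N)*(5/(4*N)) = 5*(6 + N)/(4*N))
(X - 1*25)*(118 + c((-1 + 4)*(-5))) = (33 - 1*25)*(118 + 5*(6 + (-1 + 4)*(-5))/(4*(((-1 + 4)*(-5))))) = (33 - 25)*(118 + 5*(6 + 3*(-5))/(4*((3*(-5))))) = 8*(118 + (5/4)*(6 - 15)/(-15)) = 8*(118 + (5/4)*(-1/15)*(-9)) = 8*(118 + 3/4) = 8*(475/4) = 950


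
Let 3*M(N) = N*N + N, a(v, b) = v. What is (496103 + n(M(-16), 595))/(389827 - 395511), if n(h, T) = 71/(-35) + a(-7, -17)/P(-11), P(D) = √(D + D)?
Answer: -8681767/99470 - I*√22/17864 ≈ -87.28 - 0.00026256*I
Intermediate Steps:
M(N) = N/3 + N²/3 (M(N) = (N*N + N)/3 = (N² + N)/3 = (N + N²)/3 = N/3 + N²/3)
P(D) = √2*√D (P(D) = √(2*D) = √2*√D)
n(h, T) = -71/35 + 7*I*√22/22 (n(h, T) = 71/(-35) - 7*(-I*√22/22) = 71*(-1/35) - 7*(-I*√22/22) = -71/35 - 7*(-I*√22/22) = -71/35 - (-7)*I*√22/22 = -71/35 + 7*I*√22/22)
(496103 + n(M(-16), 595))/(389827 - 395511) = (496103 + (-71/35 + 7*I*√22/22))/(389827 - 395511) = (17363534/35 + 7*I*√22/22)/(-5684) = (17363534/35 + 7*I*√22/22)*(-1/5684) = -8681767/99470 - I*√22/17864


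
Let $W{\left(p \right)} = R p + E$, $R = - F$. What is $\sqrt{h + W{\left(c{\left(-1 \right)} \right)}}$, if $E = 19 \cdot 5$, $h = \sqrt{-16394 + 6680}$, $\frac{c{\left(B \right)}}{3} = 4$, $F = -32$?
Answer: $\sqrt{479 + i \sqrt{9714}} \approx 22.0 + 2.24 i$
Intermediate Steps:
$c{\left(B \right)} = 12$ ($c{\left(B \right)} = 3 \cdot 4 = 12$)
$h = i \sqrt{9714}$ ($h = \sqrt{-9714} = i \sqrt{9714} \approx 98.56 i$)
$E = 95$
$R = 32$ ($R = \left(-1\right) \left(-32\right) = 32$)
$W{\left(p \right)} = 95 + 32 p$ ($W{\left(p \right)} = 32 p + 95 = 95 + 32 p$)
$\sqrt{h + W{\left(c{\left(-1 \right)} \right)}} = \sqrt{i \sqrt{9714} + \left(95 + 32 \cdot 12\right)} = \sqrt{i \sqrt{9714} + \left(95 + 384\right)} = \sqrt{i \sqrt{9714} + 479} = \sqrt{479 + i \sqrt{9714}}$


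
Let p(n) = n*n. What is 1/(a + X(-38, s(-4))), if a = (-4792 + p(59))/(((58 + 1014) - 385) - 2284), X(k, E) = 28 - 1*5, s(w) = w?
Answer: 1597/38042 ≈ 0.041980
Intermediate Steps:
p(n) = n²
X(k, E) = 23 (X(k, E) = 28 - 5 = 23)
a = 1311/1597 (a = (-4792 + 59²)/(((58 + 1014) - 385) - 2284) = (-4792 + 3481)/((1072 - 385) - 2284) = -1311/(687 - 2284) = -1311/(-1597) = -1311*(-1/1597) = 1311/1597 ≈ 0.82091)
1/(a + X(-38, s(-4))) = 1/(1311/1597 + 23) = 1/(38042/1597) = 1597/38042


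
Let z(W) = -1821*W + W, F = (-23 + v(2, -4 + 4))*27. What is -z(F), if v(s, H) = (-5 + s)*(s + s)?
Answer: -1719900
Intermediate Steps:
v(s, H) = 2*s*(-5 + s) (v(s, H) = (-5 + s)*(2*s) = 2*s*(-5 + s))
F = -945 (F = (-23 + 2*2*(-5 + 2))*27 = (-23 + 2*2*(-3))*27 = (-23 - 12)*27 = -35*27 = -945)
z(W) = -1820*W
-z(F) = -(-1820)*(-945) = -1*1719900 = -1719900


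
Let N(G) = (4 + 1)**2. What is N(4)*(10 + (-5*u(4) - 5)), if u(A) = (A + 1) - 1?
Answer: -375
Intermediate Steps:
u(A) = A (u(A) = (1 + A) - 1 = A)
N(G) = 25 (N(G) = 5**2 = 25)
N(4)*(10 + (-5*u(4) - 5)) = 25*(10 + (-5*4 - 5)) = 25*(10 + (-20 - 5)) = 25*(10 - 25) = 25*(-15) = -375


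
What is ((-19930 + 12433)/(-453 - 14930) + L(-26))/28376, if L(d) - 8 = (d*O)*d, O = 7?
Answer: 72922917/436508008 ≈ 0.16706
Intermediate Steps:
L(d) = 8 + 7*d² (L(d) = 8 + (d*7)*d = 8 + (7*d)*d = 8 + 7*d²)
((-19930 + 12433)/(-453 - 14930) + L(-26))/28376 = ((-19930 + 12433)/(-453 - 14930) + (8 + 7*(-26)²))/28376 = (-7497/(-15383) + (8 + 7*676))*(1/28376) = (-7497*(-1/15383) + (8 + 4732))*(1/28376) = (7497/15383 + 4740)*(1/28376) = (72922917/15383)*(1/28376) = 72922917/436508008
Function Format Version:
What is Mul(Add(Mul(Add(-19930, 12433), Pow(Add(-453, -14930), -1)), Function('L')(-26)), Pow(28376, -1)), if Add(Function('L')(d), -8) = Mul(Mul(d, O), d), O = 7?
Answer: Rational(72922917, 436508008) ≈ 0.16706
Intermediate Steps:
Function('L')(d) = Add(8, Mul(7, Pow(d, 2))) (Function('L')(d) = Add(8, Mul(Mul(d, 7), d)) = Add(8, Mul(Mul(7, d), d)) = Add(8, Mul(7, Pow(d, 2))))
Mul(Add(Mul(Add(-19930, 12433), Pow(Add(-453, -14930), -1)), Function('L')(-26)), Pow(28376, -1)) = Mul(Add(Mul(Add(-19930, 12433), Pow(Add(-453, -14930), -1)), Add(8, Mul(7, Pow(-26, 2)))), Pow(28376, -1)) = Mul(Add(Mul(-7497, Pow(-15383, -1)), Add(8, Mul(7, 676))), Rational(1, 28376)) = Mul(Add(Mul(-7497, Rational(-1, 15383)), Add(8, 4732)), Rational(1, 28376)) = Mul(Add(Rational(7497, 15383), 4740), Rational(1, 28376)) = Mul(Rational(72922917, 15383), Rational(1, 28376)) = Rational(72922917, 436508008)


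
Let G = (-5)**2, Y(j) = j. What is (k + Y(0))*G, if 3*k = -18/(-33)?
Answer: 50/11 ≈ 4.5455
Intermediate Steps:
G = 25
k = 2/11 (k = (-18/(-33))/3 = (-18*(-1/33))/3 = (1/3)*(6/11) = 2/11 ≈ 0.18182)
(k + Y(0))*G = (2/11 + 0)*25 = (2/11)*25 = 50/11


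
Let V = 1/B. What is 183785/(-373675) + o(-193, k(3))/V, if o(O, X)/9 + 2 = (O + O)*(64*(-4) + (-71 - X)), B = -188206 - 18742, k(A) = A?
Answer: -17730549997946317/74735 ≈ -2.3725e+11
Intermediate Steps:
B = -206948
V = -1/206948 (V = 1/(-206948) = -1/206948 ≈ -4.8321e-6)
o(O, X) = -18 + 18*O*(-327 - X) (o(O, X) = -18 + 9*((O + O)*(64*(-4) + (-71 - X))) = -18 + 9*((2*O)*(-256 + (-71 - X))) = -18 + 9*((2*O)*(-327 - X)) = -18 + 9*(2*O*(-327 - X)) = -18 + 18*O*(-327 - X))
183785/(-373675) + o(-193, k(3))/V = 183785/(-373675) + (-18 - 5886*(-193) - 18*(-193)*3)/(-1/206948) = 183785*(-1/373675) + (-18 + 1135998 + 10422)*(-206948) = -36757/74735 + 1146402*(-206948) = -36757/74735 - 237245601096 = -17730549997946317/74735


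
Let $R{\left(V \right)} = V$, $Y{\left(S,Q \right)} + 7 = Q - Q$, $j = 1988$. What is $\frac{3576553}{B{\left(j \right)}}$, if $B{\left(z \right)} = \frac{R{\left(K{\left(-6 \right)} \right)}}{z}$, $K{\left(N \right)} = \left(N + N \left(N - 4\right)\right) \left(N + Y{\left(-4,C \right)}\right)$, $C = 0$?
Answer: $- \frac{3555093682}{351} \approx -1.0128 \cdot 10^{7}$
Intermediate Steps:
$Y{\left(S,Q \right)} = -7$ ($Y{\left(S,Q \right)} = -7 + \left(Q - Q\right) = -7 + 0 = -7$)
$K{\left(N \right)} = \left(-7 + N\right) \left(N + N \left(-4 + N\right)\right)$ ($K{\left(N \right)} = \left(N + N \left(N - 4\right)\right) \left(N - 7\right) = \left(N + N \left(-4 + N\right)\right) \left(-7 + N\right) = \left(-7 + N\right) \left(N + N \left(-4 + N\right)\right)$)
$B{\left(z \right)} = - \frac{702}{z}$ ($B{\left(z \right)} = \frac{\left(-6\right) \left(21 + \left(-6\right)^{2} - -60\right)}{z} = \frac{\left(-6\right) \left(21 + 36 + 60\right)}{z} = \frac{\left(-6\right) 117}{z} = - \frac{702}{z}$)
$\frac{3576553}{B{\left(j \right)}} = \frac{3576553}{\left(-702\right) \frac{1}{1988}} = \frac{3576553}{- \frac{351}{994}} = 3576553 \left(- \frac{994}{351}\right) = - \frac{3555093682}{351}$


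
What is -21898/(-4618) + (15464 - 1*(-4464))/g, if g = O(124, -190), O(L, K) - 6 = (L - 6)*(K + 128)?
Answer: 17011719/8439395 ≈ 2.0158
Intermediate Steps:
O(L, K) = 6 + (-6 + L)*(128 + K) (O(L, K) = 6 + (L - 6)*(K + 128) = 6 + (-6 + L)*(128 + K))
g = -7310 (g = -762 - 6*(-190) + 128*124 - 190*124 = -762 + 1140 + 15872 - 23560 = -7310)
-21898/(-4618) + (15464 - 1*(-4464))/g = -21898/(-4618) + (15464 - 1*(-4464))/(-7310) = -21898*(-1/4618) + (15464 + 4464)*(-1/7310) = 10949/2309 + 19928*(-1/7310) = 10949/2309 - 9964/3655 = 17011719/8439395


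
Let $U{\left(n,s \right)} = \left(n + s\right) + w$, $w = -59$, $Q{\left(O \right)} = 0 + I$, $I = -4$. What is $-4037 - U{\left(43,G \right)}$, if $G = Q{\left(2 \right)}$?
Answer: $-4017$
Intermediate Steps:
$Q{\left(O \right)} = -4$ ($Q{\left(O \right)} = 0 - 4 = -4$)
$G = -4$
$U{\left(n,s \right)} = -59 + n + s$ ($U{\left(n,s \right)} = \left(n + s\right) - 59 = -59 + n + s$)
$-4037 - U{\left(43,G \right)} = -4037 - \left(-59 + 43 - 4\right) = -4037 - -20 = -4037 + 20 = -4017$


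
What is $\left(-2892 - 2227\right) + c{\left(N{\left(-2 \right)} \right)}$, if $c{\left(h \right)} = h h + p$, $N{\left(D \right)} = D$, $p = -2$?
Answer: $-5117$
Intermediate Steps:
$c{\left(h \right)} = -2 + h^{2}$ ($c{\left(h \right)} = h h - 2 = h^{2} - 2 = -2 + h^{2}$)
$\left(-2892 - 2227\right) + c{\left(N{\left(-2 \right)} \right)} = \left(-2892 - 2227\right) - \left(2 - \left(-2\right)^{2}\right) = -5119 + \left(-2 + 4\right) = -5119 + 2 = -5117$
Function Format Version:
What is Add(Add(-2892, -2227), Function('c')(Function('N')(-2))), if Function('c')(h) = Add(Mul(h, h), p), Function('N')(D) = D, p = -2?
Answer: -5117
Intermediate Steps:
Function('c')(h) = Add(-2, Pow(h, 2)) (Function('c')(h) = Add(Mul(h, h), -2) = Add(Pow(h, 2), -2) = Add(-2, Pow(h, 2)))
Add(Add(-2892, -2227), Function('c')(Function('N')(-2))) = Add(Add(-2892, -2227), Add(-2, Pow(-2, 2))) = Add(-5119, Add(-2, 4)) = Add(-5119, 2) = -5117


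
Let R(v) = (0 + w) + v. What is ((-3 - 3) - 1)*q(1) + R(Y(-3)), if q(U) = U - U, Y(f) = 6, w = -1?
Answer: 5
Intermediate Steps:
R(v) = -1 + v (R(v) = (0 - 1) + v = -1 + v)
q(U) = 0
((-3 - 3) - 1)*q(1) + R(Y(-3)) = ((-3 - 3) - 1)*0 + (-1 + 6) = (-6 - 1)*0 + 5 = -7*0 + 5 = 0 + 5 = 5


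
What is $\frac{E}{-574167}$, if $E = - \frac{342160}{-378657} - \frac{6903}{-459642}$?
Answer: $- \frac{53294991997}{33310616362702866} \approx -1.5999 \cdot 10^{-6}$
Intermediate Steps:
$E = \frac{53294991997}{58015553598}$ ($E = \left(-342160\right) \left(- \frac{1}{378657}\right) - - \frac{2301}{153214} = \frac{342160}{378657} + \frac{2301}{153214} = \frac{53294991997}{58015553598} \approx 0.91863$)
$\frac{E}{-574167} = \frac{53294991997}{58015553598 \left(-574167\right)} = \frac{53294991997}{58015553598} \left(- \frac{1}{574167}\right) = - \frac{53294991997}{33310616362702866}$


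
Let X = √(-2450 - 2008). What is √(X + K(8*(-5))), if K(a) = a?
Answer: √(-40 + I*√4458) ≈ 4.3493 + 7.6757*I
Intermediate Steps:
X = I*√4458 (X = √(-4458) = I*√4458 ≈ 66.768*I)
√(X + K(8*(-5))) = √(I*√4458 + 8*(-5)) = √(I*√4458 - 40) = √(-40 + I*√4458)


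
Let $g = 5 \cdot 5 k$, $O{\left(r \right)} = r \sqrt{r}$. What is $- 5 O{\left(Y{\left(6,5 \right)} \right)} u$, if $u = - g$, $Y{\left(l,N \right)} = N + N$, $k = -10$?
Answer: $- 12500 \sqrt{10} \approx -39529.0$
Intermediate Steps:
$Y{\left(l,N \right)} = 2 N$
$O{\left(r \right)} = r^{\frac{3}{2}}$
$g = -250$ ($g = 5 \cdot 5 \left(-10\right) = 25 \left(-10\right) = -250$)
$u = 250$ ($u = \left(-1\right) \left(-250\right) = 250$)
$- 5 O{\left(Y{\left(6,5 \right)} \right)} u = - 5 \left(2 \cdot 5\right)^{\frac{3}{2}} \cdot 250 = - 5 \cdot 10^{\frac{3}{2}} \cdot 250 = - 5 \cdot 10 \sqrt{10} \cdot 250 = - 50 \sqrt{10} \cdot 250 = - 12500 \sqrt{10}$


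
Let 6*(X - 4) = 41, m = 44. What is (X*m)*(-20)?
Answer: -28600/3 ≈ -9533.3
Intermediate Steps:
X = 65/6 (X = 4 + (⅙)*41 = 4 + 41/6 = 65/6 ≈ 10.833)
(X*m)*(-20) = ((65/6)*44)*(-20) = (1430/3)*(-20) = -28600/3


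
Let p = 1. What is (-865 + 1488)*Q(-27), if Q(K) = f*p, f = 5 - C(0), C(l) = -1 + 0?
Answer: 3738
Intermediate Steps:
C(l) = -1
f = 6 (f = 5 - 1*(-1) = 5 + 1 = 6)
Q(K) = 6 (Q(K) = 6*1 = 6)
(-865 + 1488)*Q(-27) = (-865 + 1488)*6 = 623*6 = 3738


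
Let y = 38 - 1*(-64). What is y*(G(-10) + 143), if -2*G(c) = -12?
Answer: 15198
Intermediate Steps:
G(c) = 6 (G(c) = -½*(-12) = 6)
y = 102 (y = 38 + 64 = 102)
y*(G(-10) + 143) = 102*(6 + 143) = 102*149 = 15198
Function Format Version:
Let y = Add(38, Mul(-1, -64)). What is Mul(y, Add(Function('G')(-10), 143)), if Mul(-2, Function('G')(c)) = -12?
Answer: 15198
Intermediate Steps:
Function('G')(c) = 6 (Function('G')(c) = Mul(Rational(-1, 2), -12) = 6)
y = 102 (y = Add(38, 64) = 102)
Mul(y, Add(Function('G')(-10), 143)) = Mul(102, Add(6, 143)) = Mul(102, 149) = 15198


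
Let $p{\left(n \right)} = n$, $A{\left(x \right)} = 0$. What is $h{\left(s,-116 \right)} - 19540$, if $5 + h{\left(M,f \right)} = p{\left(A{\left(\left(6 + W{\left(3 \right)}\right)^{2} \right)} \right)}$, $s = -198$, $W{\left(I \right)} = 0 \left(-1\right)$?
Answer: $-19545$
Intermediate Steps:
$W{\left(I \right)} = 0$
$h{\left(M,f \right)} = -5$ ($h{\left(M,f \right)} = -5 + 0 = -5$)
$h{\left(s,-116 \right)} - 19540 = -5 - 19540 = -19545$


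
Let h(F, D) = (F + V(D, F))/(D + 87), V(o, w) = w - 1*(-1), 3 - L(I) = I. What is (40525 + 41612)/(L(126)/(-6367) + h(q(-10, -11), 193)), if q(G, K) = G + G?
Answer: -4437289640/6481 ≈ -6.8466e+5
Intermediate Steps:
q(G, K) = 2*G
L(I) = 3 - I
V(o, w) = 1 + w (V(o, w) = w + 1 = 1 + w)
h(F, D) = (1 + 2*F)/(87 + D) (h(F, D) = (F + (1 + F))/(D + 87) = (1 + 2*F)/(87 + D))
(40525 + 41612)/(L(126)/(-6367) + h(q(-10, -11), 193)) = (40525 + 41612)/((3 - 1*126)/(-6367) + (1 + 2*(2*(-10)))/(87 + 193)) = 82137/((3 - 126)*(-1/6367) + (1 + 2*(-20))/280) = 82137/(-123*(-1/6367) + (1 - 40)/280) = 82137/(123/6367 + (1/280)*(-39)) = 82137/(123/6367 - 39/280) = 82137/(-213873/1782760) = 82137*(-1782760/213873) = -4437289640/6481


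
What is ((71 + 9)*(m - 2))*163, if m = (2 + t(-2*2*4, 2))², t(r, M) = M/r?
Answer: 79055/4 ≈ 19764.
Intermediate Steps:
m = 225/64 (m = (2 + 2/((-2*2*4)))² = (2 + 2/((-4*4)))² = (2 + 2/(-16))² = (2 + 2*(-1/16))² = (2 - ⅛)² = (15/8)² = 225/64 ≈ 3.5156)
((71 + 9)*(m - 2))*163 = ((71 + 9)*(225/64 - 2))*163 = (80*(97/64))*163 = (485/4)*163 = 79055/4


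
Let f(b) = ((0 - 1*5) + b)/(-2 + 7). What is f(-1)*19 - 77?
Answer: -499/5 ≈ -99.800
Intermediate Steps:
f(b) = -1 + b/5 (f(b) = ((0 - 5) + b)/5 = (-5 + b)*(⅕) = -1 + b/5)
f(-1)*19 - 77 = (-1 + (⅕)*(-1))*19 - 77 = (-1 - ⅕)*19 - 77 = -6/5*19 - 77 = -114/5 - 77 = -499/5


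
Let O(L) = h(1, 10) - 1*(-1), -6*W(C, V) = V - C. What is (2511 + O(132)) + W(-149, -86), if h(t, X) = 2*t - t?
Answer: 5005/2 ≈ 2502.5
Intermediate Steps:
h(t, X) = t
W(C, V) = -V/6 + C/6 (W(C, V) = -(V - C)/6 = -V/6 + C/6)
O(L) = 2 (O(L) = 1 - 1*(-1) = 1 + 1 = 2)
(2511 + O(132)) + W(-149, -86) = (2511 + 2) + (-1/6*(-86) + (1/6)*(-149)) = 2513 + (43/3 - 149/6) = 2513 - 21/2 = 5005/2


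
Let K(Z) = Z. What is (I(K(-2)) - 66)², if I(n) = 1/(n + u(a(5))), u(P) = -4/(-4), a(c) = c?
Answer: 4489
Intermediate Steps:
u(P) = 1 (u(P) = -4*(-¼) = 1)
I(n) = 1/(1 + n) (I(n) = 1/(n + 1) = 1/(1 + n))
(I(K(-2)) - 66)² = (1/(1 - 2) - 66)² = (1/(-1) - 66)² = (-1 - 66)² = (-67)² = 4489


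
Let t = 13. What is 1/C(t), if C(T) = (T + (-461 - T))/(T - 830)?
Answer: 817/461 ≈ 1.7722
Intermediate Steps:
C(T) = -461/(-830 + T)
1/C(t) = 1/(-461/(-830 + 13)) = 1/(-461/(-817)) = 1/(-461*(-1/817)) = 1/(461/817) = 817/461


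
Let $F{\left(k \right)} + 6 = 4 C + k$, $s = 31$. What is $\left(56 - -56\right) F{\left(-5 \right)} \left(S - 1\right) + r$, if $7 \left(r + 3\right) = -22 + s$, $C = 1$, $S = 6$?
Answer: $- \frac{27452}{7} \approx -3921.7$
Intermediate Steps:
$F{\left(k \right)} = -2 + k$ ($F{\left(k \right)} = -6 + \left(4 \cdot 1 + k\right) = -6 + \left(4 + k\right) = -2 + k$)
$r = - \frac{12}{7}$ ($r = -3 + \frac{-22 + 31}{7} = -3 + \frac{1}{7} \cdot 9 = -3 + \frac{9}{7} = - \frac{12}{7} \approx -1.7143$)
$\left(56 - -56\right) F{\left(-5 \right)} \left(S - 1\right) + r = \left(56 - -56\right) \left(-2 - 5\right) \left(6 - 1\right) - \frac{12}{7} = \left(56 + 56\right) \left(\left(-7\right) 5\right) - \frac{12}{7} = 112 \left(-35\right) - \frac{12}{7} = -3920 - \frac{12}{7} = - \frac{27452}{7}$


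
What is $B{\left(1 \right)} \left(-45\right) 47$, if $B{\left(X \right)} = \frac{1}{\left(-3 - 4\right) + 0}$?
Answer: $\frac{2115}{7} \approx 302.14$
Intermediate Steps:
$B{\left(X \right)} = - \frac{1}{7}$ ($B{\left(X \right)} = \frac{1}{-7 + 0} = \frac{1}{-7} = - \frac{1}{7}$)
$B{\left(1 \right)} \left(-45\right) 47 = \left(- \frac{1}{7}\right) \left(-45\right) 47 = \frac{45}{7} \cdot 47 = \frac{2115}{7}$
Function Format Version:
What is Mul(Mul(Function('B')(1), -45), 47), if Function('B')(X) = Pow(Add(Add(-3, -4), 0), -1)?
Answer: Rational(2115, 7) ≈ 302.14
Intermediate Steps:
Function('B')(X) = Rational(-1, 7) (Function('B')(X) = Pow(Add(-7, 0), -1) = Pow(-7, -1) = Rational(-1, 7))
Mul(Mul(Function('B')(1), -45), 47) = Mul(Mul(Rational(-1, 7), -45), 47) = Mul(Rational(45, 7), 47) = Rational(2115, 7)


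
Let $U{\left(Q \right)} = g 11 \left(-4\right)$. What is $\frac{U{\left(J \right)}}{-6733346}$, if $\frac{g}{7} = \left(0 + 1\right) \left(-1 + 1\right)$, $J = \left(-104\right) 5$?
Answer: $0$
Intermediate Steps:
$J = -520$
$g = 0$ ($g = 7 \left(0 + 1\right) \left(-1 + 1\right) = 7 \cdot 1 \cdot 0 = 7 \cdot 0 = 0$)
$U{\left(Q \right)} = 0$ ($U{\left(Q \right)} = 0 \cdot 11 \left(-4\right) = 0 \left(-4\right) = 0$)
$\frac{U{\left(J \right)}}{-6733346} = \frac{0}{-6733346} = 0 \left(- \frac{1}{6733346}\right) = 0$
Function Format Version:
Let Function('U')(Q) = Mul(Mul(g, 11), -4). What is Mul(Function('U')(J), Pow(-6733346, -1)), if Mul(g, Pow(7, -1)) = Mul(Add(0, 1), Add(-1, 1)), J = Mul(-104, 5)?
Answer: 0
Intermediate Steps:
J = -520
g = 0 (g = Mul(7, Mul(Add(0, 1), Add(-1, 1))) = Mul(7, Mul(1, 0)) = Mul(7, 0) = 0)
Function('U')(Q) = 0 (Function('U')(Q) = Mul(Mul(0, 11), -4) = Mul(0, -4) = 0)
Mul(Function('U')(J), Pow(-6733346, -1)) = Mul(0, Pow(-6733346, -1)) = Mul(0, Rational(-1, 6733346)) = 0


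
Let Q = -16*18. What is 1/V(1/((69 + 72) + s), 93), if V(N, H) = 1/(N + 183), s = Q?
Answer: 26900/147 ≈ 182.99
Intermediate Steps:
Q = -288
s = -288
V(N, H) = 1/(183 + N)
1/V(1/((69 + 72) + s), 93) = 1/(1/(183 + 1/((69 + 72) - 288))) = 1/(1/(183 + 1/(141 - 288))) = 1/(1/(183 + 1/(-147))) = 1/(1/(183 - 1/147)) = 1/(1/(26900/147)) = 1/(147/26900) = 26900/147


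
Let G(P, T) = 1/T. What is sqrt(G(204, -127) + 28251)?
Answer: 2*sqrt(113915063)/127 ≈ 168.08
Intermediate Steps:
sqrt(G(204, -127) + 28251) = sqrt(1/(-127) + 28251) = sqrt(-1/127 + 28251) = sqrt(3587876/127) = 2*sqrt(113915063)/127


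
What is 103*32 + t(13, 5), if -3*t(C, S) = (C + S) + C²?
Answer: 9701/3 ≈ 3233.7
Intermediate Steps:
t(C, S) = -C/3 - S/3 - C²/3 (t(C, S) = -((C + S) + C²)/3 = -(C + S + C²)/3 = -C/3 - S/3 - C²/3)
103*32 + t(13, 5) = 103*32 + (-⅓*13 - ⅓*5 - ⅓*13²) = 3296 + (-13/3 - 5/3 - ⅓*169) = 3296 + (-13/3 - 5/3 - 169/3) = 3296 - 187/3 = 9701/3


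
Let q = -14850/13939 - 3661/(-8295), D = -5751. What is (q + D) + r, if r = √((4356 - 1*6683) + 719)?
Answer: -95003686118/16517715 + 2*I*√402 ≈ -5751.6 + 40.1*I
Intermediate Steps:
q = -10307153/16517715 (q = -14850*1/13939 - 3661*(-1/8295) = -14850/13939 + 523/1185 = -10307153/16517715 ≈ -0.62401)
r = 2*I*√402 (r = √((4356 - 6683) + 719) = √(-2327 + 719) = √(-1608) = 2*I*√402 ≈ 40.1*I)
(q + D) + r = (-10307153/16517715 - 5751) + 2*I*√402 = -95003686118/16517715 + 2*I*√402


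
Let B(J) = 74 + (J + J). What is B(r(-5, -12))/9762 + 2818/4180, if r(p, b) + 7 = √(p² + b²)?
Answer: 6967199/10201290 ≈ 0.68297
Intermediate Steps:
r(p, b) = -7 + √(b² + p²) (r(p, b) = -7 + √(p² + b²) = -7 + √(b² + p²))
B(J) = 74 + 2*J
B(r(-5, -12))/9762 + 2818/4180 = (74 + 2*(-7 + √((-12)² + (-5)²)))/9762 + 2818/4180 = (74 + 2*(-7 + √(144 + 25)))*(1/9762) + 2818*(1/4180) = (74 + 2*(-7 + √169))*(1/9762) + 1409/2090 = (74 + 2*(-7 + 13))*(1/9762) + 1409/2090 = (74 + 2*6)*(1/9762) + 1409/2090 = (74 + 12)*(1/9762) + 1409/2090 = 86*(1/9762) + 1409/2090 = 43/4881 + 1409/2090 = 6967199/10201290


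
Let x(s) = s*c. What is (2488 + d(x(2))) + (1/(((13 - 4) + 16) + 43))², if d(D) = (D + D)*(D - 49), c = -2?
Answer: 13465089/4624 ≈ 2912.0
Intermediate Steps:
x(s) = -2*s (x(s) = s*(-2) = -2*s)
d(D) = 2*D*(-49 + D) (d(D) = (2*D)*(-49 + D) = 2*D*(-49 + D))
(2488 + d(x(2))) + (1/(((13 - 4) + 16) + 43))² = (2488 + 2*(-2*2)*(-49 - 2*2)) + (1/(((13 - 4) + 16) + 43))² = (2488 + 2*(-4)*(-49 - 4)) + (1/((9 + 16) + 43))² = (2488 + 2*(-4)*(-53)) + (1/(25 + 43))² = (2488 + 424) + (1/68)² = 2912 + (1/68)² = 2912 + 1/4624 = 13465089/4624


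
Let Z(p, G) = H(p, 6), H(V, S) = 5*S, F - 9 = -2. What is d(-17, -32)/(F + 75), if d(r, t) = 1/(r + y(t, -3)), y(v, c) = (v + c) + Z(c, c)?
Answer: -1/1804 ≈ -0.00055432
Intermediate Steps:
F = 7 (F = 9 - 2 = 7)
Z(p, G) = 30 (Z(p, G) = 5*6 = 30)
y(v, c) = 30 + c + v (y(v, c) = (v + c) + 30 = (c + v) + 30 = 30 + c + v)
d(r, t) = 1/(27 + r + t) (d(r, t) = 1/(r + (30 - 3 + t)) = 1/(r + (27 + t)) = 1/(27 + r + t))
d(-17, -32)/(F + 75) = 1/((27 - 17 - 32)*(7 + 75)) = 1/(-22*82) = -1/22*1/82 = -1/1804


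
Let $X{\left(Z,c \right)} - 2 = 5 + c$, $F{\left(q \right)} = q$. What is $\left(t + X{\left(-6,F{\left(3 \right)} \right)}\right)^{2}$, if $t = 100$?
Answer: $12100$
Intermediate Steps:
$X{\left(Z,c \right)} = 7 + c$ ($X{\left(Z,c \right)} = 2 + \left(5 + c\right) = 7 + c$)
$\left(t + X{\left(-6,F{\left(3 \right)} \right)}\right)^{2} = \left(100 + \left(7 + 3\right)\right)^{2} = \left(100 + 10\right)^{2} = 110^{2} = 12100$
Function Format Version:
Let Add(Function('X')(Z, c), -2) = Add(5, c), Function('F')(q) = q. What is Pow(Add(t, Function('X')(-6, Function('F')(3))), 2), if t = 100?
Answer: 12100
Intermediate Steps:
Function('X')(Z, c) = Add(7, c) (Function('X')(Z, c) = Add(2, Add(5, c)) = Add(7, c))
Pow(Add(t, Function('X')(-6, Function('F')(3))), 2) = Pow(Add(100, Add(7, 3)), 2) = Pow(Add(100, 10), 2) = Pow(110, 2) = 12100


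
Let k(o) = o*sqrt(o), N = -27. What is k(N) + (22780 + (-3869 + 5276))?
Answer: 24187 - 81*I*sqrt(3) ≈ 24187.0 - 140.3*I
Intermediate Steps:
k(o) = o**(3/2)
k(N) + (22780 + (-3869 + 5276)) = (-27)**(3/2) + (22780 + (-3869 + 5276)) = -81*I*sqrt(3) + (22780 + 1407) = -81*I*sqrt(3) + 24187 = 24187 - 81*I*sqrt(3)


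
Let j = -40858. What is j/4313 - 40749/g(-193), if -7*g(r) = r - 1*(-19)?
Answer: -412454117/250154 ≈ -1648.8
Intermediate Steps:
g(r) = -19/7 - r/7 (g(r) = -(r - 1*(-19))/7 = -(r + 19)/7 = -(19 + r)/7 = -19/7 - r/7)
j/4313 - 40749/g(-193) = -40858/4313 - 40749/(-19/7 - 1/7*(-193)) = -40858*1/4313 - 40749/(-19/7 + 193/7) = -40858/4313 - 40749/174/7 = -40858/4313 - 40749*7/174 = -40858/4313 - 95081/58 = -412454117/250154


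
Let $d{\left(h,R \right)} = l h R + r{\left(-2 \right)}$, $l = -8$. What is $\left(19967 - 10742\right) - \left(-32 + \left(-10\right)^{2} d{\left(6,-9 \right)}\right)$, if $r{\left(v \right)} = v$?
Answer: $-33743$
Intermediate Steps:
$d{\left(h,R \right)} = -2 - 8 R h$ ($d{\left(h,R \right)} = - 8 h R - 2 = - 8 R h - 2 = -2 - 8 R h$)
$\left(19967 - 10742\right) - \left(-32 + \left(-10\right)^{2} d{\left(6,-9 \right)}\right) = \left(19967 - 10742\right) - \left(-32 + \left(-10\right)^{2} \left(-2 - \left(-72\right) 6\right)\right) = 9225 - \left(-32 + 100 \left(-2 + 432\right)\right) = 9225 - \left(-32 + 100 \cdot 430\right) = 9225 - \left(-32 + 43000\right) = 9225 - 42968 = -33743$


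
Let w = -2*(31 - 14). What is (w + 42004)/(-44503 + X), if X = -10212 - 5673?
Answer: -20985/30194 ≈ -0.69501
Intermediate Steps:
w = -34 (w = -2*17 = -34)
X = -15885
(w + 42004)/(-44503 + X) = (-34 + 42004)/(-44503 - 15885) = 41970/(-60388) = 41970*(-1/60388) = -20985/30194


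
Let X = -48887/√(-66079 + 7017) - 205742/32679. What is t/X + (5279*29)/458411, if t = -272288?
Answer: 60701161565929075512205/1422999325533787417829 + 14215410515266233696*I*√59062/2554756419270713497 ≈ 42.657 + 1352.3*I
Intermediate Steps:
X = -205742/32679 + 48887*I*√59062/59062 (X = -48887*(-I*√59062/59062) - 205742*1/32679 = -48887*(-I*√59062/59062) - 205742/32679 = -(-48887)*I*√59062/59062 - 205742/32679 = 48887*I*√59062/59062 - 205742/32679 = -205742/32679 + 48887*I*√59062/59062 ≈ -6.2958 + 201.16*I)
t/X + (5279*29)/458411 = -272288/(-205742/32679 + 48887*I*√59062/59062) + (5279*29)/458411 = -272288/(-205742/32679 + 48887*I*√59062/59062) + 153091*(1/458411) = -272288/(-205742/32679 + 48887*I*√59062/59062) + 153091/458411 = 153091/458411 - 272288/(-205742/32679 + 48887*I*√59062/59062)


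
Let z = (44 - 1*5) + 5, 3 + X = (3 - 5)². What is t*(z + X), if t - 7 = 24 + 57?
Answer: 3960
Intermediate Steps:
X = 1 (X = -3 + (3 - 5)² = -3 + (-2)² = -3 + 4 = 1)
t = 88 (t = 7 + (24 + 57) = 7 + 81 = 88)
z = 44 (z = (44 - 5) + 5 = 39 + 5 = 44)
t*(z + X) = 88*(44 + 1) = 88*45 = 3960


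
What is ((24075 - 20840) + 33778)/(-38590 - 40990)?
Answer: -37013/79580 ≈ -0.46510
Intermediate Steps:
((24075 - 20840) + 33778)/(-38590 - 40990) = (3235 + 33778)/(-79580) = 37013*(-1/79580) = -37013/79580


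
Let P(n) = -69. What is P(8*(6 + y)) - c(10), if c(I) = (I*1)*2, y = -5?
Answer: -89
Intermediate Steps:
c(I) = 2*I (c(I) = I*2 = 2*I)
P(8*(6 + y)) - c(10) = -69 - 2*10 = -69 - 1*20 = -69 - 20 = -89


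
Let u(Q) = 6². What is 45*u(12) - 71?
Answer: 1549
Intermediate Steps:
u(Q) = 36
45*u(12) - 71 = 45*36 - 71 = 1620 - 71 = 1549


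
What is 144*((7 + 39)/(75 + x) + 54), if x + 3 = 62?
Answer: 524304/67 ≈ 7825.4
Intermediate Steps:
x = 59 (x = -3 + 62 = 59)
144*((7 + 39)/(75 + x) + 54) = 144*((7 + 39)/(75 + 59) + 54) = 144*(46/134 + 54) = 144*(46*(1/134) + 54) = 144*(23/67 + 54) = 144*(3641/67) = 524304/67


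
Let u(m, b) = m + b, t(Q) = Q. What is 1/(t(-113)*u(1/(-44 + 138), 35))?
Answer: -94/371883 ≈ -0.00025277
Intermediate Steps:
u(m, b) = b + m
1/(t(-113)*u(1/(-44 + 138), 35)) = 1/((-113)*(35 + 1/(-44 + 138))) = -1/(113*(35 + 1/94)) = -1/(113*3291/94) = -1/113*94/3291 = -94/371883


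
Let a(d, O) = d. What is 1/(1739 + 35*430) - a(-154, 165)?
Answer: 2585507/16789 ≈ 154.00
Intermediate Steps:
1/(1739 + 35*430) - a(-154, 165) = 1/(1739 + 35*430) - 1*(-154) = 1/(1739 + 15050) + 154 = 1/16789 + 154 = 2585507/16789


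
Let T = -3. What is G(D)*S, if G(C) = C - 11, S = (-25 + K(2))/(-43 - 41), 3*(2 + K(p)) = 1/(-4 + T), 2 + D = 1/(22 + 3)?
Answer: -5112/1225 ≈ -4.1731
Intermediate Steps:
D = -49/25 (D = -2 + 1/(22 + 3) = -2 + 1/25 = -49/25 ≈ -1.9600)
K(p) = -43/21 (K(p) = -2 + 1/(3*(-4 - 3)) = -2 + (⅓)/(-7) = -2 + (⅓)*(-⅐) = -2 - 1/21 = -43/21)
S = 142/441 (S = (-25 - 43/21)/(-43 - 41) = -568/21/(-84) = -568/21*(-1/84) = 142/441 ≈ 0.32200)
G(C) = -11 + C
G(D)*S = (-11 - 49/25)*(142/441) = -324/25*142/441 = -5112/1225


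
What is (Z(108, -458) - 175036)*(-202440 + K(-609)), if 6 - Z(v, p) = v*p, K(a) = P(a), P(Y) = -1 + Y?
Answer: 25496176300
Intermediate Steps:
K(a) = -1 + a
Z(v, p) = 6 - p*v (Z(v, p) = 6 - v*p = 6 - p*v)
(Z(108, -458) - 175036)*(-202440 + K(-609)) = ((6 - 1*(-458)*108) - 175036)*(-202440 + (-1 - 609)) = ((6 + 49464) - 175036)*(-202440 - 610) = (49470 - 175036)*(-203050) = -125566*(-203050) = 25496176300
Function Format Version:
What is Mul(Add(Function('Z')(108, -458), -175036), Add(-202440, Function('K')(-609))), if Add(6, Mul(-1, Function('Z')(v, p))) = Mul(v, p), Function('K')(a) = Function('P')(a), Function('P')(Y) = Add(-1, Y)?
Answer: 25496176300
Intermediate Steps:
Function('K')(a) = Add(-1, a)
Function('Z')(v, p) = Add(6, Mul(-1, p, v)) (Function('Z')(v, p) = Add(6, Mul(-1, Mul(v, p))) = Add(6, Mul(-1, Mul(p, v))) = Add(6, Mul(-1, p, v)))
Mul(Add(Function('Z')(108, -458), -175036), Add(-202440, Function('K')(-609))) = Mul(Add(Add(6, Mul(-1, -458, 108)), -175036), Add(-202440, Add(-1, -609))) = Mul(Add(Add(6, 49464), -175036), Add(-202440, -610)) = Mul(Add(49470, -175036), -203050) = Mul(-125566, -203050) = 25496176300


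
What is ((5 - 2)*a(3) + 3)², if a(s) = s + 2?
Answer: 324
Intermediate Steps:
a(s) = 2 + s
((5 - 2)*a(3) + 3)² = ((5 - 2)*(2 + 3) + 3)² = (3*5 + 3)² = (15 + 3)² = 18² = 324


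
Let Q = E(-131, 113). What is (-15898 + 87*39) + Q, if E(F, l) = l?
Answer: -12392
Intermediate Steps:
Q = 113
(-15898 + 87*39) + Q = (-15898 + 87*39) + 113 = (-15898 + 3393) + 113 = -12505 + 113 = -12392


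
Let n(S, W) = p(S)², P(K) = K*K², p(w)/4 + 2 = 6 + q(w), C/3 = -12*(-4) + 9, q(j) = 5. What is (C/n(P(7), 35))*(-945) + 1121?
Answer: 15941/16 ≈ 996.31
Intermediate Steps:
C = 171 (C = 3*(-12*(-4) + 9) = 3*(48 + 9) = 3*57 = 171)
p(w) = 36 (p(w) = -8 + 4*(6 + 5) = -8 + 4*11 = -8 + 44 = 36)
P(K) = K³
n(S, W) = 1296 (n(S, W) = 36² = 1296)
(C/n(P(7), 35))*(-945) + 1121 = (171/1296)*(-945) + 1121 = (171*(1/1296))*(-945) + 1121 = (19/144)*(-945) + 1121 = -1995/16 + 1121 = 15941/16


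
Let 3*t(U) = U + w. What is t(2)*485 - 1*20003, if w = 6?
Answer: -56129/3 ≈ -18710.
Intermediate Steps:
t(U) = 2 + U/3 (t(U) = (U + 6)/3 = (6 + U)/3 = 2 + U/3)
t(2)*485 - 1*20003 = (2 + (⅓)*2)*485 - 1*20003 = (2 + ⅔)*485 - 20003 = (8/3)*485 - 20003 = 3880/3 - 20003 = -56129/3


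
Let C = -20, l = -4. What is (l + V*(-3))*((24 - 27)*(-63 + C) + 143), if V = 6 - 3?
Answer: -5096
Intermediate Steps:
V = 3
(l + V*(-3))*((24 - 27)*(-63 + C) + 143) = (-4 + 3*(-3))*((24 - 27)*(-63 - 20) + 143) = (-4 - 9)*(-3*(-83) + 143) = -13*(249 + 143) = -13*392 = -5096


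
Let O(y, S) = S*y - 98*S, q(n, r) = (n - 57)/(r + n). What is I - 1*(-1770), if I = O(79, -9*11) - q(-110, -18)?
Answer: 467161/128 ≈ 3649.7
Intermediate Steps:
q(n, r) = (-57 + n)/(n + r)
O(y, S) = -98*S + S*y
I = 240601/128 (I = (-9*11)*(-98 + 79) - (-57 - 110)/(-110 - 18) = -99*(-19) - (-167)/(-128) = 1881 - (-1)*(-167)/128 = 1881 - 1*167/128 = 1881 - 167/128 = 240601/128 ≈ 1879.7)
I - 1*(-1770) = 240601/128 - 1*(-1770) = 240601/128 + 1770 = 467161/128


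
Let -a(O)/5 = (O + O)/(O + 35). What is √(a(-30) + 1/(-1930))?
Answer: √223492070/1930 ≈ 7.7459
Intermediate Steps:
a(O) = -10*O/(35 + O) (a(O) = -5*(O + O)/(O + 35) = -5*2*O/(35 + O) = -10*O/(35 + O))
√(a(-30) + 1/(-1930)) = √(-10*(-30)/(35 - 30) + 1/(-1930)) = √(-10*(-30)/5 - 1/1930) = √(-10*(-30)*⅕ - 1/1930) = √(60 - 1/1930) = √(115799/1930) = √223492070/1930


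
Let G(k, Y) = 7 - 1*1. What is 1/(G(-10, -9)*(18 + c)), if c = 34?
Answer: 1/312 ≈ 0.0032051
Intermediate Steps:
G(k, Y) = 6 (G(k, Y) = 7 - 1 = 6)
1/(G(-10, -9)*(18 + c)) = 1/(6*(18 + 34)) = 1/(6*52) = 1/312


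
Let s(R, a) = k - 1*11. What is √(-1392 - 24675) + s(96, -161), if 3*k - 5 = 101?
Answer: 73/3 + I*√26067 ≈ 24.333 + 161.45*I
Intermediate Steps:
k = 106/3 (k = 5/3 + (⅓)*101 = 5/3 + 101/3 = 106/3 ≈ 35.333)
s(R, a) = 73/3 (s(R, a) = 106/3 - 1*11 = 106/3 - 11 = 73/3)
√(-1392 - 24675) + s(96, -161) = √(-1392 - 24675) + 73/3 = √(-26067) + 73/3 = I*√26067 + 73/3 = 73/3 + I*√26067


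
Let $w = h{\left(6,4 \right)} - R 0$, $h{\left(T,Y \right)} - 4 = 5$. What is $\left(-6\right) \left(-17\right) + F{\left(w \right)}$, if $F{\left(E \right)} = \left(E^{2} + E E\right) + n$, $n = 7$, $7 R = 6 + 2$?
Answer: $271$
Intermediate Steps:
$h{\left(T,Y \right)} = 9$ ($h{\left(T,Y \right)} = 4 + 5 = 9$)
$R = \frac{8}{7}$ ($R = \frac{6 + 2}{7} = \frac{1}{7} \cdot 8 = \frac{8}{7} \approx 1.1429$)
$w = 9$ ($w = 9 - \frac{8}{7} \cdot 0 = 9 - 0 = 9 + 0 = 9$)
$F{\left(E \right)} = 7 + 2 E^{2}$ ($F{\left(E \right)} = \left(E^{2} + E E\right) + 7 = \left(E^{2} + E^{2}\right) + 7 = 2 E^{2} + 7 = 7 + 2 E^{2}$)
$\left(-6\right) \left(-17\right) + F{\left(w \right)} = \left(-6\right) \left(-17\right) + \left(7 + 2 \cdot 9^{2}\right) = 102 + \left(7 + 2 \cdot 81\right) = 102 + \left(7 + 162\right) = 102 + 169 = 271$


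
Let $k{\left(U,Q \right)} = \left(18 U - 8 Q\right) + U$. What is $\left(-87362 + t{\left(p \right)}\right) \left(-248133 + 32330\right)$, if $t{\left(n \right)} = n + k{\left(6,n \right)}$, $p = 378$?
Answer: $19399394882$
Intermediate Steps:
$k{\left(U,Q \right)} = - 8 Q + 19 U$ ($k{\left(U,Q \right)} = \left(- 8 Q + 18 U\right) + U = - 8 Q + 19 U$)
$t{\left(n \right)} = 114 - 7 n$ ($t{\left(n \right)} = n - \left(-114 + 8 n\right) = 114 - 7 n$)
$\left(-87362 + t{\left(p \right)}\right) \left(-248133 + 32330\right) = \left(-87362 + \left(114 - 2646\right)\right) \left(-248133 + 32330\right) = \left(-87362 + \left(114 - 2646\right)\right) \left(-215803\right) = \left(-87362 - 2532\right) \left(-215803\right) = \left(-89894\right) \left(-215803\right) = 19399394882$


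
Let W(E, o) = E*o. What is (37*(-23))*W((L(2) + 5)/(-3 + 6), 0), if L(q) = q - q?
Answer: 0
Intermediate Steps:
L(q) = 0
(37*(-23))*W((L(2) + 5)/(-3 + 6), 0) = (37*(-23))*(((0 + 5)/(-3 + 6))*0) = -851*5/3*0 = -851*5*(⅓)*0 = -4255*0/3 = -851*0 = 0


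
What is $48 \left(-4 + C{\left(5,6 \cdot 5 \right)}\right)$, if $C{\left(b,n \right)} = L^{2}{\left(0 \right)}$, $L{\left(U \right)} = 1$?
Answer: $-144$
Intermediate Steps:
$C{\left(b,n \right)} = 1$ ($C{\left(b,n \right)} = 1^{2} = 1$)
$48 \left(-4 + C{\left(5,6 \cdot 5 \right)}\right) = 48 \left(-4 + 1\right) = 48 \left(-3\right) = -144$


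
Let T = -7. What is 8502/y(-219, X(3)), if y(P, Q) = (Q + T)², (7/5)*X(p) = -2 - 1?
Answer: 208299/2048 ≈ 101.71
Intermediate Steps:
X(p) = -15/7 (X(p) = 5*(-2 - 1)/7 = (5/7)*(-3) = -15/7)
y(P, Q) = (-7 + Q)² (y(P, Q) = (Q - 7)² = (-7 + Q)²)
8502/y(-219, X(3)) = 8502/((-7 - 15/7)²) = 8502/((-64/7)²) = 8502/(4096/49) = 8502*(49/4096) = 208299/2048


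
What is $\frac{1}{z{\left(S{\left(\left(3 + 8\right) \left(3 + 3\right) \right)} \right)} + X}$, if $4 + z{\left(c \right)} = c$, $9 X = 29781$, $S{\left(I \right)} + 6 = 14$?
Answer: $\frac{1}{3313} \approx 0.00030184$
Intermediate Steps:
$S{\left(I \right)} = 8$ ($S{\left(I \right)} = -6 + 14 = 8$)
$X = 3309$ ($X = \frac{1}{9} \cdot 29781 = 3309$)
$z{\left(c \right)} = -4 + c$
$\frac{1}{z{\left(S{\left(\left(3 + 8\right) \left(3 + 3\right) \right)} \right)} + X} = \frac{1}{\left(-4 + 8\right) + 3309} = \frac{1}{4 + 3309} = \frac{1}{3313}$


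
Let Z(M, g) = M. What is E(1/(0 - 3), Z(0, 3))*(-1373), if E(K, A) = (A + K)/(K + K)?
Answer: -1373/2 ≈ -686.50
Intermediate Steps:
E(K, A) = (A + K)/(2*K) (E(K, A) = (A + K)/((2*K)) = (A + K)*(1/(2*K)) = (A + K)/(2*K))
E(1/(0 - 3), Z(0, 3))*(-1373) = ((0 + 1/(0 - 3))/(2*(1/(0 - 3))))*(-1373) = ((0 + 1/(-3))/(2*(1/(-3))))*(-1373) = ((0 - 1/3)/(2*(-1/3)))*(-1373) = ((1/2)*(-3)*(-1/3))*(-1373) = (1/2)*(-1373) = -1373/2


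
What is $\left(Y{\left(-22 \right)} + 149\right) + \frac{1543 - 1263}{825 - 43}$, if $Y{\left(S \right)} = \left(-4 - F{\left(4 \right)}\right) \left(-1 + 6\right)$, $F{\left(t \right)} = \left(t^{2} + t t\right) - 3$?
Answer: $- \frac{6116}{391} \approx -15.642$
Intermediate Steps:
$F{\left(t \right)} = -3 + 2 t^{2}$ ($F{\left(t \right)} = \left(t^{2} + t^{2}\right) - 3 = 2 t^{2} - 3 = -3 + 2 t^{2}$)
$Y{\left(S \right)} = -165$ ($Y{\left(S \right)} = \left(-4 - \left(-3 + 2 \cdot 4^{2}\right)\right) \left(-1 + 6\right) = \left(-4 - \left(-3 + 2 \cdot 16\right)\right) 5 = \left(-4 - \left(-3 + 32\right)\right) 5 = \left(-4 - 29\right) 5 = \left(-33\right) 5 = -165$)
$\left(Y{\left(-22 \right)} + 149\right) + \frac{1543 - 1263}{825 - 43} = \left(-165 + 149\right) + \frac{1543 - 1263}{825 - 43} = -16 + \frac{280}{782} = -16 + 280 \cdot \frac{1}{782} = -16 + \frac{140}{391} = - \frac{6116}{391}$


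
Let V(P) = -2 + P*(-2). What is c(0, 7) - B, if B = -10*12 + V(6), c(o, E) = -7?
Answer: 127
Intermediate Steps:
V(P) = -2 - 2*P
B = -134 (B = -10*12 + (-2 - 2*6) = -120 + (-2 - 12) = -120 - 14 = -134)
c(0, 7) - B = -7 - 1*(-134) = -7 + 134 = 127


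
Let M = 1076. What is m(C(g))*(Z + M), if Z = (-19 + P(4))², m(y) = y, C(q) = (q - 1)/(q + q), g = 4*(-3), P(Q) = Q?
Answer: 16913/24 ≈ 704.71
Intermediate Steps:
g = -12
C(q) = (-1 + q)/(2*q) (C(q) = (-1 + q)/((2*q)) = (-1 + q)*(1/(2*q)) = (-1 + q)/(2*q))
Z = 225 (Z = (-19 + 4)² = (-15)² = 225)
m(C(g))*(Z + M) = ((½)*(-1 - 12)/(-12))*(225 + 1076) = ((½)*(-1/12)*(-13))*1301 = (13/24)*1301 = 16913/24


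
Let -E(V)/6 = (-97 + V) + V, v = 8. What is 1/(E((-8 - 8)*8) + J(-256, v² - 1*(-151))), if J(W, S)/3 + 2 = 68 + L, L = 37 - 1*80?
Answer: 1/2187 ≈ 0.00045725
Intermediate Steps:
L = -43 (L = 37 - 80 = -43)
E(V) = 582 - 12*V (E(V) = -6*((-97 + V) + V) = -6*(-97 + 2*V) = 582 - 12*V)
J(W, S) = 69 (J(W, S) = -6 + 3*(68 - 43) = -6 + 3*25 = -6 + 75 = 69)
1/(E((-8 - 8)*8) + J(-256, v² - 1*(-151))) = 1/((582 - 12*(-8 - 8)*8) + 69) = 1/((582 - (-192)*8) + 69) = 1/((582 - 12*(-128)) + 69) = 1/((582 + 1536) + 69) = 1/(2118 + 69) = 1/2187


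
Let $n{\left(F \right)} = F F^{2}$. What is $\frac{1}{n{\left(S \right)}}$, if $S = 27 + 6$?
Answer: $\frac{1}{35937} \approx 2.7826 \cdot 10^{-5}$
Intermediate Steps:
$S = 33$
$n{\left(F \right)} = F^{3}$
$\frac{1}{n{\left(S \right)}} = \frac{1}{33^{3}} = \frac{1}{35937}$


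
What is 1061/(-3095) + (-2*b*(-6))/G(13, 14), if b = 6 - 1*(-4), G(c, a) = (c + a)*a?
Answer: -4943/194985 ≈ -0.025351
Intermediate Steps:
G(c, a) = a*(a + c) (G(c, a) = (a + c)*a = a*(a + c))
b = 10 (b = 6 + 4 = 10)
1061/(-3095) + (-2*b*(-6))/G(13, 14) = 1061/(-3095) + (-2*10*(-6))/((14*(14 + 13))) = 1061*(-1/3095) + (-20*(-6))/((14*27)) = -1061/3095 + 120/378 = -1061/3095 + 120*(1/378) = -1061/3095 + 20/63 = -4943/194985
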